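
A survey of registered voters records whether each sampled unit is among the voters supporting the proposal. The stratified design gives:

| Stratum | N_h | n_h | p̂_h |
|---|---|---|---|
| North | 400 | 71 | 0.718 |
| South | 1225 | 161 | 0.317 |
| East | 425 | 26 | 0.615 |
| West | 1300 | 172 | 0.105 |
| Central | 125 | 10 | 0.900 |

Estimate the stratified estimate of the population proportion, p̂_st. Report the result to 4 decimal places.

N = 3475; stratum weights W_h = N_h/N.
p̂_st = Σ W_h p̂_h = (400·0.718 + 1225·0.317 + 425·0.615 + 1300·0.105 + 125·0.900)/3475 = 0.34127

p̂_st ≈ 0.3413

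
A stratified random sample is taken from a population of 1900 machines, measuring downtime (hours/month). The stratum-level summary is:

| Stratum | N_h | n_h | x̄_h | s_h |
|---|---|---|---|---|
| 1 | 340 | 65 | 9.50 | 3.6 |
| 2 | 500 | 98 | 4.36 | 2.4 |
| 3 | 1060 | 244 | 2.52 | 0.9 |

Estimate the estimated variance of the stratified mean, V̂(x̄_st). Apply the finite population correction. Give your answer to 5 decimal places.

V̂(x̄_st) ≈ 0.00923

V̂(x̄_st) = Σ W_h² (1 − n_h/N_h) s_h²/n_h, with W_h = N_h/N and N = 1900:
  stratum 1: (340/1900)²·(1 − 65/340)·3.6²/65 = 0.00516412
  stratum 2: (500/1900)²·(1 − 98/500)·2.4²/98 = 0.00327254
  stratum 3: (1060/1900)²·(1 − 244/1060)·0.9²/244 = 0.000795397
V̂(x̄_st) = 0.00923206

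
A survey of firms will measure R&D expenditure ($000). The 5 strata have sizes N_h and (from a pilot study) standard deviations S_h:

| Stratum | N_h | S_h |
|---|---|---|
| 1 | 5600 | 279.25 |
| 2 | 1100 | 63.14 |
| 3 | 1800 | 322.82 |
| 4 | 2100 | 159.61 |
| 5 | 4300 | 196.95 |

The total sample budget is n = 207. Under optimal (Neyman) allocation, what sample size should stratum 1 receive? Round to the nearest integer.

95

Neyman allocation: n_h = n · N_h S_h / Σ N_i S_i, with n = 207.
  stratum 1: N_h·S_h = 5600·279.25 = 1563800.00
  stratum 2: N_h·S_h = 1100·63.14 = 69454.00
  stratum 3: N_h·S_h = 1800·322.82 = 581076.00
  stratum 4: N_h·S_h = 2100·159.61 = 335181.00
  stratum 5: N_h·S_h = 4300·196.95 = 846885.00
Σ N_h S_h = 3396396.00
n for stratum 1 = 207·1563800.00/3396396.00 = 95.309 → 95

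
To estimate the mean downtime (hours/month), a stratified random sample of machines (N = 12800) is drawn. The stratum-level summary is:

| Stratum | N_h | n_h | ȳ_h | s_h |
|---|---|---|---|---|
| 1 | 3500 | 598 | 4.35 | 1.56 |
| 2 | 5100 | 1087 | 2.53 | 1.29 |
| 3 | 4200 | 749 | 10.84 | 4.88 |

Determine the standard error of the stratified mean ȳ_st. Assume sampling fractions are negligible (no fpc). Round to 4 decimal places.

SE(ȳ_st) ≈ 0.0630

V̂(ȳ_st) = Σ W_h² s_h²/n_h, with W_h = N_h/N and N = 12800:
  stratum 1: (3500/12800)²·1.56²/598 = 0.000304274
  stratum 2: (5100/12800)²·1.29²/1087 = 0.000243036
  stratum 3: (4200/12800)²·4.88²/749 = 0.00342323
V̂(ȳ_st) = 0.00397054
SE(ȳ_st) = √0.00397054 = 0.0630122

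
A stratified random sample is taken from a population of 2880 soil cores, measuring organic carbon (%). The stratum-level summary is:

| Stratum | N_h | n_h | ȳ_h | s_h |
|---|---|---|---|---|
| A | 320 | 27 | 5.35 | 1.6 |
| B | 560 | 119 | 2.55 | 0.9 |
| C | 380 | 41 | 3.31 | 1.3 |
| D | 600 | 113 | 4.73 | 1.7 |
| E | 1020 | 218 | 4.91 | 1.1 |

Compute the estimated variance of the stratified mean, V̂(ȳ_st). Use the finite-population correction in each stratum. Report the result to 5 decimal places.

V̂(ȳ_st) = Σ W_h² (1 − n_h/N_h) s_h²/n_h, with W_h = N_h/N and N = 2880:
  stratum A: (320/2880)²·(1 − 27/320)·1.6²/27 = 0.00107179
  stratum B: (560/2880)²·(1 − 119/560)·0.9²/119 = 0.000202665
  stratum C: (380/2880)²·(1 − 41/380)·1.3²/41 = 0.000640179
  stratum D: (600/2880)²·(1 − 113/600)·1.7²/113 = 0.000900979
  stratum E: (1020/2880)²·(1 − 218/1020)·1.1²/218 = 0.000547417
V̂(ȳ_st) = 0.00336303

V̂(ȳ_st) ≈ 0.00336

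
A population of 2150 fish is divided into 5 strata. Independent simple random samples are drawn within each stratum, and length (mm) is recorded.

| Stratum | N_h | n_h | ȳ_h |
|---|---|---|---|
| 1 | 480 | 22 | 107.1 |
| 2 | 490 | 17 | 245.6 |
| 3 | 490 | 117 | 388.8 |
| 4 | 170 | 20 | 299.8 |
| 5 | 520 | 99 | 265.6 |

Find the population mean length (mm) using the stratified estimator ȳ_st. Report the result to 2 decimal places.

ȳ_st ≈ 256.44

N = Σ N_h = 2150. Stratum weights W_h = N_h/N.
ȳ_st = (480·107.1 + 490·245.6 + 490·388.8 + 170·299.8 + 520·265.6) / 2150 = 256.4381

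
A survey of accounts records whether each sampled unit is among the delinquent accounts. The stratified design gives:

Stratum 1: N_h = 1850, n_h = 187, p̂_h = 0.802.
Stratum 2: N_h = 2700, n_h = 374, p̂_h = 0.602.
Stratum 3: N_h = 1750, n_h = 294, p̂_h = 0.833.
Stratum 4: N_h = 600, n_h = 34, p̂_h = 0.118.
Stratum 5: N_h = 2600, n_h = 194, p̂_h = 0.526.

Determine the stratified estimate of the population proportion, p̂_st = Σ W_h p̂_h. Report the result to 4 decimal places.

p̂_st ≈ 0.6321

N = 9500; stratum weights W_h = N_h/N.
p̂_st = Σ W_h p̂_h = (1850·0.802 + 2700·0.602 + 1750·0.833 + 600·0.118 + 2600·0.526)/9500 = 0.63213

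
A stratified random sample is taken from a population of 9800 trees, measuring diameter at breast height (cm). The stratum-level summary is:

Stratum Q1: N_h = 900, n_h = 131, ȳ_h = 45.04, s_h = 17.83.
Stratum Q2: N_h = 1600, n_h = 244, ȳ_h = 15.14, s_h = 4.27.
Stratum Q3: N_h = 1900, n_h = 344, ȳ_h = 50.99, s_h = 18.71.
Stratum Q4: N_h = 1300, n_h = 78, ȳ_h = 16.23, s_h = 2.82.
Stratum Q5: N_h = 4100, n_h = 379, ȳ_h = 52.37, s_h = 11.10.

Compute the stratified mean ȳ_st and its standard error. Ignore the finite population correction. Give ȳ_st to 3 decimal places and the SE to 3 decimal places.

ȳ_st ≈ 40.557, SE ≈ 0.346

ȳ_st = Σ W_h ȳ_h = (900·45.04 + 1600·15.14 + 1900·50.99 + 1300·16.23 + 4100·52.37)/9800 = 40.55684
V̂(ȳ_st) = Σ W_h² s_h²/n_h, with W_h = N_h/N and N = 9800:
  stratum Q1: (900/9800)²·17.83²/131 = 0.0204675
  stratum Q2: (1600/9800)²·4.27²/244 = 0.00199184
  stratum Q3: (1900/9800)²·18.71²/344 = 0.0382511
  stratum Q4: (1300/9800)²·2.82²/78 = 0.00179406
  stratum Q5: (4100/9800)²·11.10²/379 = 0.0569013
V̂(ȳ_st) = 0.119406
SE(ȳ_st) = √0.119406 = 0.345551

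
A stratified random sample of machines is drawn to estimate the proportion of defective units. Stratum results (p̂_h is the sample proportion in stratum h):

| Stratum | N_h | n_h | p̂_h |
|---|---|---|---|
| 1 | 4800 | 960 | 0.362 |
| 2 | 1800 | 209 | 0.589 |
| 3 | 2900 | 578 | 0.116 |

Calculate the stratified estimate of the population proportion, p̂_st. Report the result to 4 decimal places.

p̂_st ≈ 0.3299

N = 9500; stratum weights W_h = N_h/N.
p̂_st = Σ W_h p̂_h = (4800·0.362 + 1800·0.589 + 2900·0.116)/9500 = 0.32992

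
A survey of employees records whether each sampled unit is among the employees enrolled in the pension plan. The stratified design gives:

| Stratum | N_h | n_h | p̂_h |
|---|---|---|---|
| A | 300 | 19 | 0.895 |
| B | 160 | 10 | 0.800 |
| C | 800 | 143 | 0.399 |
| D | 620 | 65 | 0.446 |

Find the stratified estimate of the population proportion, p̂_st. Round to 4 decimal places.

p̂_st ≈ 0.5278

N = 1880; stratum weights W_h = N_h/N.
p̂_st = Σ W_h p̂_h = (300·0.895 + 160·0.800 + 800·0.399 + 620·0.446)/1880 = 0.52778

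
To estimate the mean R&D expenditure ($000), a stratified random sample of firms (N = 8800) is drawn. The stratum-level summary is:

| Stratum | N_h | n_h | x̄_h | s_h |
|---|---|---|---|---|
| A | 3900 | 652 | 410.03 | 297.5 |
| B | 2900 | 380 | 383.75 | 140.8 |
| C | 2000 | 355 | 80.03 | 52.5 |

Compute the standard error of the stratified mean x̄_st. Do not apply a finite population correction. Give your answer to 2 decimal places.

V̂(x̄_st) = Σ W_h² s_h²/n_h, with W_h = N_h/N and N = 8800:
  stratum A: (3900/8800)²·297.5²/652 = 26.6618
  stratum B: (2900/8800)²·140.8²/380 = 5.66568
  stratum C: (2000/8800)²·52.5²/355 = 0.401037
V̂(x̄_st) = 32.7286
SE(x̄_st) = √32.7286 = 5.72089

SE(x̄_st) ≈ 5.72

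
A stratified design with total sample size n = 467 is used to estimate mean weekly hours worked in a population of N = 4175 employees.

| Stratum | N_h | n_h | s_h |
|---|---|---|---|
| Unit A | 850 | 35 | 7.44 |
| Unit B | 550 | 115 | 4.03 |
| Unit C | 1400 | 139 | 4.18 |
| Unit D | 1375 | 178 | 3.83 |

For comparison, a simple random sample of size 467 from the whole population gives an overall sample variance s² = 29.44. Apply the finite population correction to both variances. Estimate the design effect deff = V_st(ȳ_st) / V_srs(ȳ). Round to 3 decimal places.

V̂(ȳ_st) = Σ W_h² (1 − n_h/N_h) s_h²/n_h, with W_h = N_h/N and N = 4175:
  stratum Unit A: (850/4175)²·(1 − 35/850)·7.44²/35 = 0.0628552
  stratum Unit B: (550/4175)²·(1 − 115/550)·4.03²/115 = 0.00193843
  stratum Unit C: (1400/4175)²·(1 − 139/1400)·4.18²/139 = 0.0127312
  stratum Unit D: (1375/4175)²·(1 − 178/1375)·3.83²/178 = 0.00778147
V_st = 0.0853063
V_srs = (1 − 467/4175)·29.44/467 = 0.0559892
deff = V_st / V_srs = 0.0853063/0.0559892 = 1.5236

deff ≈ 1.524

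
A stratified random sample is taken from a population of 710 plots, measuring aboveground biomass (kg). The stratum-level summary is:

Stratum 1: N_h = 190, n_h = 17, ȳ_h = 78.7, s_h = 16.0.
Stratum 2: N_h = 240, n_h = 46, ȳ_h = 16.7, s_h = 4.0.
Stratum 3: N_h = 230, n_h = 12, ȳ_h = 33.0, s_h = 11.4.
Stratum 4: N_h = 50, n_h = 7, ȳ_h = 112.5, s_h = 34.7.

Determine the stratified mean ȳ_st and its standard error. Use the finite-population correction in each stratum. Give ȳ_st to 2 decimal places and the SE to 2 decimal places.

ȳ_st = Σ W_h ȳ_h = (190·78.7 + 240·16.7 + 230·33.0 + 50·112.5)/710 = 45.31831
V̂(ȳ_st) = Σ W_h² (1 − n_h/N_h) s_h²/n_h, with W_h = N_h/N and N = 710:
  stratum 1: (190/710)²·(1 − 17/190)·16.0²/17 = 0.981915
  stratum 2: (240/710)²·(1 − 46/240)·4.0²/46 = 0.0321261
  stratum 3: (230/710)²·(1 − 12/230)·11.4²/12 = 1.0772
  stratum 4: (50/710)²·(1 − 7/50)·34.7²/7 = 0.733639
V̂(ȳ_st) = 2.82488
SE(ȳ_st) = √2.82488 = 1.68074

ȳ_st ≈ 45.32, SE ≈ 1.68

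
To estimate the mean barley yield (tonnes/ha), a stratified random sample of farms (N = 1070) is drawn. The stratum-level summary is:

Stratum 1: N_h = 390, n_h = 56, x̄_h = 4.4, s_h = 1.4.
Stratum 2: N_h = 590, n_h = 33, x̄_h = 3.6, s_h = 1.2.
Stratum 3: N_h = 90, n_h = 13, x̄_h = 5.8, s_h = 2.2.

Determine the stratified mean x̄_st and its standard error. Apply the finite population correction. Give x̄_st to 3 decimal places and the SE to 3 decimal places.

x̄_st ≈ 4.077, SE ≈ 0.137

x̄_st = Σ W_h x̄_h = (390·4.4 + 590·3.6 + 90·5.8)/1070 = 4.07664
V̂(x̄_st) = Σ W_h² (1 − n_h/N_h) s_h²/n_h, with W_h = N_h/N and N = 1070:
  stratum 1: (390/1070)²·(1 − 56/390)·1.4²/56 = 0.00398209
  stratum 2: (590/1070)²·(1 − 33/590)·1.2²/33 = 0.0125253
  stratum 3: (90/1070)²·(1 − 13/90)·2.2²/13 = 0.00225355
V̂(x̄_st) = 0.0187609
SE(x̄_st) = √0.0187609 = 0.136971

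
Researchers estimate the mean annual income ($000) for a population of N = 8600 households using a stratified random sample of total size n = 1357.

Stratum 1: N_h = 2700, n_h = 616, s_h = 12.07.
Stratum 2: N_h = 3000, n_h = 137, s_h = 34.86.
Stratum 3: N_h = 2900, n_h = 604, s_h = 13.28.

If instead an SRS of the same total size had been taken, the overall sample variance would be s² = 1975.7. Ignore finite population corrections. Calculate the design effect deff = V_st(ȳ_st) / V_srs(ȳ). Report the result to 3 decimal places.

V̂(ȳ_st) = Σ W_h² s_h²/n_h, with W_h = N_h/N and N = 8600:
  stratum 1: (2700/8600)²·12.07²/616 = 0.0233112
  stratum 2: (3000/8600)²·34.86²/137 = 1.07939
  stratum 3: (2900/8600)²·13.28²/604 = 0.0332015
V_st = 1.13591
V_srs = s²/n = 1975.7/1357 = 1.45593
deff = V_st / V_srs = 1.13591/1.45593 = 0.7802

deff ≈ 0.780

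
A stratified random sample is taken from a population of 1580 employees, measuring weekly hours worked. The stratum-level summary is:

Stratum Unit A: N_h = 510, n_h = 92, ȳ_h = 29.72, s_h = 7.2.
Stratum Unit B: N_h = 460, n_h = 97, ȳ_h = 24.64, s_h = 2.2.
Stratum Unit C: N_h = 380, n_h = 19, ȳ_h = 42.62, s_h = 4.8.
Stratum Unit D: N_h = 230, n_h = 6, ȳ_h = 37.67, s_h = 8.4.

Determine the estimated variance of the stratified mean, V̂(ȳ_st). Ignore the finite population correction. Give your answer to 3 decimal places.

V̂(ȳ_st) = Σ W_h² s_h²/n_h, with W_h = N_h/N and N = 1580:
  stratum Unit A: (510/1580)²·7.2²/92 = 0.0587088
  stratum Unit B: (460/1580)²·2.2²/97 = 0.00422936
  stratum Unit C: (380/1580)²·4.8²/19 = 0.0701426
  stratum Unit D: (230/1580)²·8.4²/6 = 0.2492
V̂(ȳ_st) = 0.382281

V̂(ȳ_st) ≈ 0.382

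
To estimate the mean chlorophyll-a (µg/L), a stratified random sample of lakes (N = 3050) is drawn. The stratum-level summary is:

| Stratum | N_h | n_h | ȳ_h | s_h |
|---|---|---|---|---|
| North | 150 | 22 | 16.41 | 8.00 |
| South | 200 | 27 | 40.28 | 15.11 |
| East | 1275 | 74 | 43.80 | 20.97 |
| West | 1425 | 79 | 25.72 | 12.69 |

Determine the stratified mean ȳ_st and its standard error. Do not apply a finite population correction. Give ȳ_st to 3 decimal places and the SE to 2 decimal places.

ȳ_st ≈ 33.775, SE ≈ 1.24

ȳ_st = Σ W_h ȳ_h = (150·16.41 + 200·40.28 + 1275·43.80 + 1425·25.72)/3050 = 33.77492
V̂(ȳ_st) = Σ W_h² s_h²/n_h, with W_h = N_h/N and N = 3050:
  stratum North: (150/3050)²·8.00²/22 = 0.00703623
  stratum South: (200/3050)²·15.11²/27 = 0.0363601
  stratum East: (1275/3050)²·20.97²/74 = 1.03845
  stratum West: (1425/3050)²·12.69²/79 = 0.444965
V̂(ȳ_st) = 1.52681
SE(ȳ_st) = √1.52681 = 1.23564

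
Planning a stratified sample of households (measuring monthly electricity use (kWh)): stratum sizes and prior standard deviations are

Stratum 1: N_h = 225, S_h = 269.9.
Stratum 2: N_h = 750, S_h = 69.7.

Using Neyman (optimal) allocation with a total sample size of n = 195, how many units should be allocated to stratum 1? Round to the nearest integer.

105

Neyman allocation: n_h = n · N_h S_h / Σ N_i S_i, with n = 195.
  stratum 1: N_h·S_h = 225·269.9 = 60727.50
  stratum 2: N_h·S_h = 750·69.7 = 52275.00
Σ N_h S_h = 113002.50
n for stratum 1 = 195·60727.50/113002.50 = 104.793 → 105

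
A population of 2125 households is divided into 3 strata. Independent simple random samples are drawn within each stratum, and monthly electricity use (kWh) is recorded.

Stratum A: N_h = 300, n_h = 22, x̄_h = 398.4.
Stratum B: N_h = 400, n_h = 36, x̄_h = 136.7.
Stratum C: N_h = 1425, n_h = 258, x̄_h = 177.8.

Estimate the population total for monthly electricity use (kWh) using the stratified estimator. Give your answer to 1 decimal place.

τ̂_st = Σ N_h x̄_h = 300·398.4 + 400·136.7 + 1425·177.8 = 427565.0

τ̂_st ≈ 427565.0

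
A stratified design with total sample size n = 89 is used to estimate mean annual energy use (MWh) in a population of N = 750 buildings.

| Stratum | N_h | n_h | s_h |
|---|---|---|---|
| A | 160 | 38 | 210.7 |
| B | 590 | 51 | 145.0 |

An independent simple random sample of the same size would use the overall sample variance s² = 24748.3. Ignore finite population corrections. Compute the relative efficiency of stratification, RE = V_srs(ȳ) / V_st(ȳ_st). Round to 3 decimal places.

RE ≈ 0.902

V̂(ȳ_st) = Σ W_h² s_h²/n_h, with W_h = N_h/N and N = 750:
  stratum A: (160/750)²·210.7²/38 = 53.1695
  stratum B: (590/750)²·145.0²/51 = 255.122
V_st = 308.291
V_srs = s²/n = 24748.3/89 = 278.071
Relative efficiency = V_srs / V_st = 278.071/308.291 = 0.9020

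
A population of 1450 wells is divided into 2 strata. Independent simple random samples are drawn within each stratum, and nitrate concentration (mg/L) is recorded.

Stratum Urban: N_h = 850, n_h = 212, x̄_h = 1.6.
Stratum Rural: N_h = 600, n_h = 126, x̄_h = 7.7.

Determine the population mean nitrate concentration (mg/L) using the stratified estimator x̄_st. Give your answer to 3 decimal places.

x̄_st ≈ 4.124

N = Σ N_h = 1450. Stratum weights W_h = N_h/N.
x̄_st = (850·1.6 + 600·7.7) / 1450 = 4.12414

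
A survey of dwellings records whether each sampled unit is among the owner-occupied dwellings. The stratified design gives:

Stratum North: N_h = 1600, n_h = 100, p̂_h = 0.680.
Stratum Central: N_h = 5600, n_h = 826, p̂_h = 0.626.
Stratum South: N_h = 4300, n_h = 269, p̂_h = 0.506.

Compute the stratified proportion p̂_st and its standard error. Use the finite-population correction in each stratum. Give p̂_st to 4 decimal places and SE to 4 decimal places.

p̂_st ≈ 0.5886, SE ≈ 0.0148

N = 11500; stratum weights W_h = N_h/N.
p̂_st = Σ W_h p̂_h = (1600·0.680 + 5600·0.626 + 4300·0.506)/11500 = 0.58864
V̂(p̂_st) = Σ W_h² (1 − n_h/N_h) p̂_h(1−p̂_h)/(n_h−1):
  stratum North: (1600/11500)²·(1 − 100/1600)·0.680·0.320/99 = 3.98877e-05
  stratum Central: (5600/11500)²·(1 − 826/5600)·0.626·0.374/825 = 5.73676e-05
  stratum South: (4300/11500)²·(1 − 269/4300)·0.506·0.494/268 = 0.000122244
V̂(p̂_st) = 0.0002195; SE = √V̂ = 0.0148155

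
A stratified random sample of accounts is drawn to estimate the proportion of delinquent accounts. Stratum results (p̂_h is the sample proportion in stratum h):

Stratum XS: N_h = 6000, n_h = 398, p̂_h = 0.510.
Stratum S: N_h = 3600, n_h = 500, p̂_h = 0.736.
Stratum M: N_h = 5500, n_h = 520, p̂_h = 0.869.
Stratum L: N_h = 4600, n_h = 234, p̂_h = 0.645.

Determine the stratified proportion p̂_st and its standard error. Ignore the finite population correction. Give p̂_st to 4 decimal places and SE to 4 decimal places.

N = 19700; stratum weights W_h = N_h/N.
p̂_st = Σ W_h p̂_h = (6000·0.510 + 3600·0.736 + 5500·0.869 + 4600·0.645)/19700 = 0.68305
V̂(p̂_st) = Σ W_h² p̂_h(1−p̂_h)/(n_h−1):
  stratum XS: (6000/19700)²·0.510·0.490/397 = 5.8391e-05
  stratum S: (3600/19700)²·0.736·0.264/499 = 1.30033e-05
  stratum M: (5500/19700)²·0.869·0.131/519 = 1.70969e-05
  stratum L: (4600/19700)²·0.645·0.355/233 = 5.35816e-05
V̂(p̂_st) = 0.000142073; SE = √V̂ = 0.0119194

p̂_st ≈ 0.6831, SE ≈ 0.0119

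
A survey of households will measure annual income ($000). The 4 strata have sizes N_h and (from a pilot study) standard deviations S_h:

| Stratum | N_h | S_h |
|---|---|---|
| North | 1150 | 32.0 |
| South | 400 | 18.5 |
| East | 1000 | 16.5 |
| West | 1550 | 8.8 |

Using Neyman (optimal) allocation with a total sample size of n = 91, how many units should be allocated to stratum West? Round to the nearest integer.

Neyman allocation: n_h = n · N_h S_h / Σ N_i S_i, with n = 91.
  stratum North: N_h·S_h = 1150·32.0 = 36800.00
  stratum South: N_h·S_h = 400·18.5 = 7400.00
  stratum East: N_h·S_h = 1000·16.5 = 16500.00
  stratum West: N_h·S_h = 1550·8.8 = 13640.00
Σ N_h S_h = 74340.00
n for stratum West = 91·13640.00/74340.00 = 16.697 → 17

17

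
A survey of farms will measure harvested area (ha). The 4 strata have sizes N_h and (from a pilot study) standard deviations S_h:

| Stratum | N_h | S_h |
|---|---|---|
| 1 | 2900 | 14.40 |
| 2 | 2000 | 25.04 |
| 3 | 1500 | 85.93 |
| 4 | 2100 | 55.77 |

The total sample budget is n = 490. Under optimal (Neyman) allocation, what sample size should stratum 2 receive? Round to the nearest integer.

73

Neyman allocation: n_h = n · N_h S_h / Σ N_i S_i, with n = 490.
  stratum 1: N_h·S_h = 2900·14.40 = 41760.00
  stratum 2: N_h·S_h = 2000·25.04 = 50080.00
  stratum 3: N_h·S_h = 1500·85.93 = 128895.00
  stratum 4: N_h·S_h = 2100·55.77 = 117117.00
Σ N_h S_h = 337852.00
n for stratum 2 = 490·50080.00/337852.00 = 72.633 → 73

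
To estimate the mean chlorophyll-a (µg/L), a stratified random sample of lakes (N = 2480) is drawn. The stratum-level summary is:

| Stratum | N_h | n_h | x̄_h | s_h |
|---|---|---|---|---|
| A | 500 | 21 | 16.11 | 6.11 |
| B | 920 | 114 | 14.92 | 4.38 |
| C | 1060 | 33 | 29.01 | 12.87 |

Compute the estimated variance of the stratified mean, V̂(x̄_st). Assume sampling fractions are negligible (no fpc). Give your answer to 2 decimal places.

V̂(x̄_st) ≈ 1.01

V̂(x̄_st) = Σ W_h² s_h²/n_h, with W_h = N_h/N and N = 2480:
  stratum A: (500/2480)²·6.11²/21 = 0.0722603
  stratum B: (920/2480)²·4.38²/114 = 0.0231588
  stratum C: (1060/2480)²·12.87²/33 = 0.916962
V̂(x̄_st) = 1.01238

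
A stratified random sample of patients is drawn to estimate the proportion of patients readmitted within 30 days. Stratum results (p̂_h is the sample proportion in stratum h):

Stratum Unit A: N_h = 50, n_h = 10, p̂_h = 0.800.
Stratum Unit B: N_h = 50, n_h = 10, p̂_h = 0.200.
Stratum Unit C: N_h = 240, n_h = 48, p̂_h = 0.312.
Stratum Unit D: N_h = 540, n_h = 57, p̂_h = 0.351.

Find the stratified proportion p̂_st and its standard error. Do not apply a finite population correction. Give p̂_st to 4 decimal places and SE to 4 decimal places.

p̂_st ≈ 0.3573, SE ≈ 0.0446

N = 880; stratum weights W_h = N_h/N.
p̂_st = Σ W_h p̂_h = (50·0.800 + 50·0.200 + 240·0.312 + 540·0.351)/880 = 0.35730
V̂(p̂_st) = Σ W_h² p̂_h(1−p̂_h)/(n_h−1):
  stratum Unit A: (50/880)²·0.800·0.200/9 = 5.73921e-05
  stratum Unit B: (50/880)²·0.200·0.800/9 = 5.73921e-05
  stratum Unit C: (240/880)²·0.312·0.688/47 = 0.000339705
  stratum Unit D: (540/880)²·0.351·0.649/56 = 0.00153174
V̂(p̂_st) = 0.00198623; SE = √V̂ = 0.0445672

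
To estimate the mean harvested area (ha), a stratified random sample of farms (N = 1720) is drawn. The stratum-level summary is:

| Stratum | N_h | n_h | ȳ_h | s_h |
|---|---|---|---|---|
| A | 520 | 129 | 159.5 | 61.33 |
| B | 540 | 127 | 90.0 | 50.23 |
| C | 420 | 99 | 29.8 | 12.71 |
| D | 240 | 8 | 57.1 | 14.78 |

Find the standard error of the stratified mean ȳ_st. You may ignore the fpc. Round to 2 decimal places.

V̂(ȳ_st) = Σ W_h² s_h²/n_h, with W_h = N_h/N and N = 1720:
  stratum A: (520/1720)²·61.33²/129 = 2.66505
  stratum B: (540/1720)²·50.23²/127 = 1.95818
  stratum C: (420/1720)²·12.71²/99 = 0.0972966
  stratum D: (240/1720)²·14.78²/8 = 0.531648
V̂(ȳ_st) = 5.25218
SE(ȳ_st) = √5.25218 = 2.29176

SE(ȳ_st) ≈ 2.29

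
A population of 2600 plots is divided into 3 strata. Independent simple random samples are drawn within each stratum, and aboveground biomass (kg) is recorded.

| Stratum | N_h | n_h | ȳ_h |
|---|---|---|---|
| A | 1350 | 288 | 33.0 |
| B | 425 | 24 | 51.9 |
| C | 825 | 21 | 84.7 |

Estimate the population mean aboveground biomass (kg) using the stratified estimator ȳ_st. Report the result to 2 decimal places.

ȳ_st ≈ 52.49

N = Σ N_h = 2600. Stratum weights W_h = N_h/N.
ȳ_st = (1350·33.0 + 425·51.9 + 825·84.7) / 2600 = 52.4942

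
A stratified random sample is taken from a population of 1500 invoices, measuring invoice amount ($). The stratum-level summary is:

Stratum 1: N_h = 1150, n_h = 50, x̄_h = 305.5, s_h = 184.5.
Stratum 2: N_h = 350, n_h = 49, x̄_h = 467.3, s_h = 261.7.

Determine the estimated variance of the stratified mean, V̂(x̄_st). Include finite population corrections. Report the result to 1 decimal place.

V̂(x̄_st) ≈ 448.2

V̂(x̄_st) = Σ W_h² (1 − n_h/N_h) s_h²/n_h, with W_h = N_h/N and N = 1500:
  stratum 1: (1150/1500)²·(1 − 50/1150)·184.5²/50 = 382.764
  stratum 2: (350/1500)²·(1 − 49/350)·261.7²/49 = 65.443
V̂(x̄_st) = 448.207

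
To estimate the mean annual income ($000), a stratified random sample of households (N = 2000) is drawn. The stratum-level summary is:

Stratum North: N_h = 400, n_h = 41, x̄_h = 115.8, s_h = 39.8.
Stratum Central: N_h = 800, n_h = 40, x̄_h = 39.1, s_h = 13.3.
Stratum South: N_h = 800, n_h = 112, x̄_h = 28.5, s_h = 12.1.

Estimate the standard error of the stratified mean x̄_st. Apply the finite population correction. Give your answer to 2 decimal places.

V̂(x̄_st) = Σ W_h² (1 − n_h/N_h) s_h²/n_h, with W_h = N_h/N and N = 2000:
  stratum North: (400/2000)²·(1 − 41/400)·39.8²/41 = 1.387
  stratum Central: (800/2000)²·(1 − 40/800)·13.3²/40 = 0.672182
  stratum South: (800/2000)²·(1 − 112/800)·12.1²/112 = 0.179875
V̂(x̄_st) = 2.23906
SE(x̄_st) = √2.23906 = 1.49635

SE(x̄_st) ≈ 1.50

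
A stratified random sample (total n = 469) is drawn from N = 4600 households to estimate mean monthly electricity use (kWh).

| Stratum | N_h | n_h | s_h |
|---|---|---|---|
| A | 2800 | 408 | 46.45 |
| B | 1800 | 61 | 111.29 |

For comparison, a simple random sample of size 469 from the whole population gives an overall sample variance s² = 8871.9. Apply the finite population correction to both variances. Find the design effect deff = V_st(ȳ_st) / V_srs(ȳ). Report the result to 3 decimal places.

V̂(ȳ_st) = Σ W_h² (1 − n_h/N_h) s_h²/n_h, with W_h = N_h/N and N = 4600:
  stratum A: (2800/4600)²·(1 − 408/2800)·46.45²/408 = 1.67384
  stratum B: (1800/4600)²·(1 − 61/1800)·111.29²/61 = 30.0358
V_st = 31.7096
V_srs = (1 − 469/4600)·8871.9/469 = 16.988
deff = V_st / V_srs = 31.7096/16.988 = 1.8666

deff ≈ 1.867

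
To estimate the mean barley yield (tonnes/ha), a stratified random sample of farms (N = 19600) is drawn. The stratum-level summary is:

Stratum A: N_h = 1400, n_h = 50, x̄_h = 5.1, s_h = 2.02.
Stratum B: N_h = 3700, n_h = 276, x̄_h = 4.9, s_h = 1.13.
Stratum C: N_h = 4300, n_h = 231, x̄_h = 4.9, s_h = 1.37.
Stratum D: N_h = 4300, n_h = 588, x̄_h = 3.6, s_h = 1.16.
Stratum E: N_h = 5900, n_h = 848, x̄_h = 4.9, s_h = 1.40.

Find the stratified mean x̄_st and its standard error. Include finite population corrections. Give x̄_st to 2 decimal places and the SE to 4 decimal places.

x̄_st = Σ W_h x̄_h = (1400·5.1 + 3700·4.9 + 4300·4.9 + 4300·3.6 + 5900·4.9)/19600 = 4.62908
V̂(x̄_st) = Σ W_h² (1 − n_h/N_h) s_h²/n_h, with W_h = N_h/N and N = 19600:
  stratum A: (1400/19600)²·(1 − 50/1400)·2.02²/50 = 0.000401497
  stratum B: (3700/19600)²·(1 − 276/3700)·1.13²/276 = 0.000152571
  stratum C: (4300/19600)²·(1 − 231/4300)·1.37²/231 = 0.000370061
  stratum D: (4300/19600)²·(1 − 588/4300)·1.16²/588 = 9.5083e-05
  stratum E: (5900/19600)²·(1 − 848/5900)·1.40²/848 = 0.000179334
V̂(x̄_st) = 0.00119855
SE(x̄_st) = √0.00119855 = 0.03462

x̄_st ≈ 4.63, SE ≈ 0.0346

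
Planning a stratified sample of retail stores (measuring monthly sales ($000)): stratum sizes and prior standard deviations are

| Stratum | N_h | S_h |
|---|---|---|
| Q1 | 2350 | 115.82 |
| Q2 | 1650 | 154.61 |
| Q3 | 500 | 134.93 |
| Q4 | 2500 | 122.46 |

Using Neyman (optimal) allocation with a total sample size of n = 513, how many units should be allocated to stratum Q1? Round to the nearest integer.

155

Neyman allocation: n_h = n · N_h S_h / Σ N_i S_i, with n = 513.
  stratum Q1: N_h·S_h = 2350·115.82 = 272177.00
  stratum Q2: N_h·S_h = 1650·154.61 = 255106.50
  stratum Q3: N_h·S_h = 500·134.93 = 67465.00
  stratum Q4: N_h·S_h = 2500·122.46 = 306150.00
Σ N_h S_h = 900898.50
n for stratum Q1 = 513·272177.00/900898.50 = 154.986 → 155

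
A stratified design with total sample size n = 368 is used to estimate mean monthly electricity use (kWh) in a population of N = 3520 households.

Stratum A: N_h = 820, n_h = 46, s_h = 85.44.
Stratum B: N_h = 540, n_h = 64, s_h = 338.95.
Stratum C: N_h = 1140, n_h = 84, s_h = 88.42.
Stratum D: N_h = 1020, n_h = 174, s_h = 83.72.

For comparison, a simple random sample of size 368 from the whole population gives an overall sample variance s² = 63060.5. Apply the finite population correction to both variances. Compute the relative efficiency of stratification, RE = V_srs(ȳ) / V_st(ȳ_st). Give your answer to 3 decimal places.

RE ≈ 2.682

V̂(ȳ_st) = Σ W_h² (1 − n_h/N_h) s_h²/n_h, with W_h = N_h/N and N = 3520:
  stratum A: (820/3520)²·(1 − 46/820)·85.44²/46 = 8.12894
  stratum B: (540/3520)²·(1 − 64/540)·338.95²/64 = 37.2397
  stratum C: (1140/3520)²·(1 − 84/1140)·88.42²/84 = 9.04285
  stratum D: (1020/3520)²·(1 − 174/1020)·83.72²/174 = 2.8054
V_st = 57.2169
V_srs = (1 − 368/3520)·63060.5/368 = 153.445
Relative efficiency = V_srs / V_st = 153.445/57.2169 = 2.6818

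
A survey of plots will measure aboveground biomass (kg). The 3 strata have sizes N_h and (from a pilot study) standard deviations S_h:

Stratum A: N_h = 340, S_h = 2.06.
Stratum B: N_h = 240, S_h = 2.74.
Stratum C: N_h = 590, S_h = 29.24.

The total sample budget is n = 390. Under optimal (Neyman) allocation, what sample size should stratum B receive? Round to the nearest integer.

14

Neyman allocation: n_h = n · N_h S_h / Σ N_i S_i, with n = 390.
  stratum A: N_h·S_h = 340·2.06 = 700.40
  stratum B: N_h·S_h = 240·2.74 = 657.60
  stratum C: N_h·S_h = 590·29.24 = 17251.60
Σ N_h S_h = 18609.60
n for stratum B = 390·657.60/18609.60 = 13.781 → 14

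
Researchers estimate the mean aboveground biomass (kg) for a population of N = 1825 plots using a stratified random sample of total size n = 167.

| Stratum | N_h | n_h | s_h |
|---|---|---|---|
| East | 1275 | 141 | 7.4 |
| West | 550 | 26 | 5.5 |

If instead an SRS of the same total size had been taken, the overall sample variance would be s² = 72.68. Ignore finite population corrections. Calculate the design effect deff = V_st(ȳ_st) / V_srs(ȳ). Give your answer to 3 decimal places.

V̂(ȳ_st) = Σ W_h² s_h²/n_h, with W_h = N_h/N and N = 1825:
  stratum East: (1275/1825)²·7.4²/141 = 0.189557
  stratum West: (550/1825)²·5.5²/26 = 0.10567
V_st = 0.295227
V_srs = s²/n = 72.68/167 = 0.43521
deff = V_st / V_srs = 0.295227/0.43521 = 0.6784

deff ≈ 0.678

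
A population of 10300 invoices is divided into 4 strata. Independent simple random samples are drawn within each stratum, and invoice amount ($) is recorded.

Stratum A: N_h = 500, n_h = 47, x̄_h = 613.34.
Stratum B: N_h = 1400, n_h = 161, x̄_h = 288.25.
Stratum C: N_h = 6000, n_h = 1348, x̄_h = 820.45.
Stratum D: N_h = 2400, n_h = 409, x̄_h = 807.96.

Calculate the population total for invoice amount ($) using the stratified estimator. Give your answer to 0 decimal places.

τ̂_st ≈ 7572024

τ̂_st = Σ N_h x̄_h = 500·613.34 + 1400·288.25 + 6000·820.45 + 2400·807.96 = 7572024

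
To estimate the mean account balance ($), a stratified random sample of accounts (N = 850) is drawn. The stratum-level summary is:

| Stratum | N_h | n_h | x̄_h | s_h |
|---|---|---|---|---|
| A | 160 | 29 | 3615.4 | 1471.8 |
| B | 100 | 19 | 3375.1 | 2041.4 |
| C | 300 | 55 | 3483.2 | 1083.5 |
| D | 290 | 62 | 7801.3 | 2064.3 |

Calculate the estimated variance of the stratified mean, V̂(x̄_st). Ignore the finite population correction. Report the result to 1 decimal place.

V̂(x̄_st) = Σ W_h² s_h²/n_h, with W_h = N_h/N and N = 850:
  stratum A: (160/850)²·1471.8²/29 = 2646.68
  stratum B: (100/850)²·2041.4²/19 = 3035.74
  stratum C: (300/850)²·1083.5²/55 = 2658.89
  stratum D: (290/850)²·2064.3²/62 = 8000.41
V̂(x̄_st) = 16341.7

V̂(x̄_st) ≈ 16341.7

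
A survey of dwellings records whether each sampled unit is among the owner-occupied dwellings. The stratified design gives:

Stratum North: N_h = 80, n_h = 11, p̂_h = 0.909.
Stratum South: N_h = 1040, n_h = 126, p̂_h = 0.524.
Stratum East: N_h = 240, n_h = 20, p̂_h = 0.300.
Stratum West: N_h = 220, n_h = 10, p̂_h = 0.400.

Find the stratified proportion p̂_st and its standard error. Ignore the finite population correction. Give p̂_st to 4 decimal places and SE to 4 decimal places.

N = 1580; stratum weights W_h = N_h/N.
p̂_st = Σ W_h p̂_h = (80·0.909 + 1040·0.524 + 240·0.300 + 220·0.400)/1580 = 0.49220
V̂(p̂_st) = Σ W_h² p̂_h(1−p̂_h)/(n_h−1):
  stratum North: (80/1580)²·0.909·0.091/10 = 2.12066e-05
  stratum South: (1040/1580)²·0.524·0.476/125 = 0.000864531
  stratum East: (240/1580)²·0.300·0.700/19 = 0.00025502
  stratum West: (220/1580)²·0.400·0.600/9 = 0.000517011
V̂(p̂_st) = 0.00165777; SE = √V̂ = 0.0407157

p̂_st ≈ 0.4922, SE ≈ 0.0407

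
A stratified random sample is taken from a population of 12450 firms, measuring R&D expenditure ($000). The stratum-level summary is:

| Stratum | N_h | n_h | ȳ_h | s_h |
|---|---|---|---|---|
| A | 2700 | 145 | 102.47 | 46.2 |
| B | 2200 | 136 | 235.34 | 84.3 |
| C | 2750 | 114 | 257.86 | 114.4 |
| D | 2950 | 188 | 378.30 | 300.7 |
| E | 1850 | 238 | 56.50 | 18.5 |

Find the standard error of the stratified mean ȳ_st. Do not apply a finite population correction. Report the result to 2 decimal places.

SE(ȳ_st) ≈ 5.91

V̂(ȳ_st) = Σ W_h² s_h²/n_h, with W_h = N_h/N and N = 12450:
  stratum A: (2700/12450)²·46.2²/145 = 0.692317
  stratum B: (2200/12450)²·84.3²/136 = 1.63163
  stratum C: (2750/12450)²·114.4²/114 = 5.60111
  stratum D: (2950/12450)²·300.7²/188 = 27.0031
  stratum E: (1850/12450)²·18.5²/238 = 0.031752
V̂(ȳ_st) = 34.96
SE(ȳ_st) = √34.96 = 5.91269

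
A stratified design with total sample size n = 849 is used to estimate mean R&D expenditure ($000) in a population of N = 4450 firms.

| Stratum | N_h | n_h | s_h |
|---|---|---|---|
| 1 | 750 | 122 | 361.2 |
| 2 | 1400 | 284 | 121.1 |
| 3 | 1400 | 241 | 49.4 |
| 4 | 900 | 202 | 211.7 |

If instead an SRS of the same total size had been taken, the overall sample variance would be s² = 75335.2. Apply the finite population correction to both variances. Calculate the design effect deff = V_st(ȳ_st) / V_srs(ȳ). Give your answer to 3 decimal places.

V̂(ȳ_st) = Σ W_h² (1 − n_h/N_h) s_h²/n_h, with W_h = N_h/N and N = 4450:
  stratum 1: (750/4450)²·(1 − 122/750)·361.2²/122 = 25.4353
  stratum 2: (1400/4450)²·(1 − 284/1400)·121.1²/284 = 4.0742
  stratum 3: (1400/4450)²·(1 − 241/1400)·49.4²/241 = 0.829714
  stratum 4: (900/4450)²·(1 − 202/900)·211.7²/202 = 7.03831
V_st = 37.3775
V_srs = (1 − 849/4450)·75335.2/849 = 71.8048
deff = V_st / V_srs = 37.3775/71.8048 = 0.5205

deff ≈ 0.521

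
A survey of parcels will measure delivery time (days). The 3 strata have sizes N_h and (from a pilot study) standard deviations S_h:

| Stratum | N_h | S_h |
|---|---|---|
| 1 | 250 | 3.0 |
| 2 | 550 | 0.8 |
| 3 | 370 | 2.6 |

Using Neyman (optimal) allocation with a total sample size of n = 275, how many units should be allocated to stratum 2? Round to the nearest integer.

56

Neyman allocation: n_h = n · N_h S_h / Σ N_i S_i, with n = 275.
  stratum 1: N_h·S_h = 250·3.0 = 750.00
  stratum 2: N_h·S_h = 550·0.8 = 440.00
  stratum 3: N_h·S_h = 370·2.6 = 962.00
Σ N_h S_h = 2152.00
n for stratum 2 = 275·440.00/2152.00 = 56.227 → 56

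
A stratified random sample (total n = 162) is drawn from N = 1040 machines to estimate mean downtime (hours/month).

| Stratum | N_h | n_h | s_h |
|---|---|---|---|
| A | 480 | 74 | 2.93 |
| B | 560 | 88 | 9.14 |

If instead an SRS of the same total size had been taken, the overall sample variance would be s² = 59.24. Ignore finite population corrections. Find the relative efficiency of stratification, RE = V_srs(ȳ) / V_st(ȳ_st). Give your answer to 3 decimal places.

V̂(ȳ_st) = Σ W_h² s_h²/n_h, with W_h = N_h/N and N = 1040:
  stratum A: (480/1040)²·2.93²/74 = 0.0247126
  stratum B: (560/1040)²·9.14²/88 = 0.275245
V_st = 0.299957
V_srs = s²/n = 59.24/162 = 0.365679
Relative efficiency = V_srs / V_st = 0.365679/0.299957 = 1.2191

RE ≈ 1.219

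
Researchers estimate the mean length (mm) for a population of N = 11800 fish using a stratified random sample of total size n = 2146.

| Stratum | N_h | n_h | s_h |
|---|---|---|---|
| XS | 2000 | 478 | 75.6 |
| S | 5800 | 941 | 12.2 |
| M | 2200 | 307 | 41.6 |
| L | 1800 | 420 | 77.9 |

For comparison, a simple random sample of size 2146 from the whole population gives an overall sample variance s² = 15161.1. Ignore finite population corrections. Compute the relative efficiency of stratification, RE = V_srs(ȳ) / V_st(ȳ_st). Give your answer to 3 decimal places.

RE ≈ 7.731

V̂(ȳ_st) = Σ W_h² s_h²/n_h, with W_h = N_h/N and N = 11800:
  stratum XS: (2000/11800)²·75.6²/478 = 0.343488
  stratum S: (5800/11800)²·12.2²/941 = 0.038214
  stratum M: (2200/11800)²·41.6²/307 = 0.195943
  stratum L: (1800/11800)²·77.9²/420 = 0.336207
V_st = 0.913852
V_srs = s²/n = 15161.1/2146 = 7.06482
Relative efficiency = V_srs / V_st = 7.06482/0.913852 = 7.7308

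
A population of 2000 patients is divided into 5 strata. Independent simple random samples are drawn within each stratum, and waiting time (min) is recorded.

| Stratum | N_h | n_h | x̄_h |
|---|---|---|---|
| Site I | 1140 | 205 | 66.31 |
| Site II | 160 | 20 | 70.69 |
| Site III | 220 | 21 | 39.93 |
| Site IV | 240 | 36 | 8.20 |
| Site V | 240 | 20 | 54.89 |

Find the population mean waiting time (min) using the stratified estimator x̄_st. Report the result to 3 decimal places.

x̄_st ≈ 55.415

N = Σ N_h = 2000. Stratum weights W_h = N_h/N.
x̄_st = (1140·66.31 + 160·70.69 + 220·39.93 + 240·8.20 + 240·54.89) / 2000 = 55.41500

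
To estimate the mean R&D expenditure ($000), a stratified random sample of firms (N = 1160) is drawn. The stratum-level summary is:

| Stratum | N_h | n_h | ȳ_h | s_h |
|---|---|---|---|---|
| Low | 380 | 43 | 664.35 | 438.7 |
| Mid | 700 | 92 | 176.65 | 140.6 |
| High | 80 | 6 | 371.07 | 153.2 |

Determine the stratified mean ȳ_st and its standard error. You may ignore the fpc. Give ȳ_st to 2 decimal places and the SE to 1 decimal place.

ȳ_st ≈ 349.82, SE ≈ 24.0

ȳ_st = Σ W_h ȳ_h = (380·664.35 + 700·176.65 + 80·371.07)/1160 = 349.82207
V̂(ȳ_st) = Σ W_h² s_h²/n_h, with W_h = N_h/N and N = 1160:
  stratum Low: (380/1160)²·438.7²/43 = 480.306
  stratum Mid: (700/1160)²·140.6²/92 = 78.2461
  stratum High: (80/1160)²·153.2²/6 = 18.605
V̂(ȳ_st) = 577.157
SE(ȳ_st) = √577.157 = 24.0241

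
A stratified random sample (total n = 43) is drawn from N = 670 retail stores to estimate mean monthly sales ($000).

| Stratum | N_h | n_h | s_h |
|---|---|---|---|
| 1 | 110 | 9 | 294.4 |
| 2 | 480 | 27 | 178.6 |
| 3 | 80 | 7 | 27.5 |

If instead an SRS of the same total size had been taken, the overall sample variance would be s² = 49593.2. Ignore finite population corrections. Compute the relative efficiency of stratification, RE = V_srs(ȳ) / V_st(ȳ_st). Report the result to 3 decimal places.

RE ≈ 1.330

V̂(ȳ_st) = Σ W_h² s_h²/n_h, with W_h = N_h/N and N = 670:
  stratum 1: (110/670)²·294.4²/9 = 259.579
  stratum 2: (480/670)²·178.6²/27 = 606.362
  stratum 3: (80/670)²·27.5²/7 = 1.54027
V_st = 867.481
V_srs = s²/n = 49593.2/43 = 1153.33
Relative efficiency = V_srs / V_st = 1153.33/867.481 = 1.3295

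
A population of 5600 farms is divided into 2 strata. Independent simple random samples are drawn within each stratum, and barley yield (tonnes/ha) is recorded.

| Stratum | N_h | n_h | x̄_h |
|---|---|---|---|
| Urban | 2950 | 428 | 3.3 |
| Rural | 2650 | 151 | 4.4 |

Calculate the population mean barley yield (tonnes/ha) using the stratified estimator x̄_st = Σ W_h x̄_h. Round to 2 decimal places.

N = Σ N_h = 5600. Stratum weights W_h = N_h/N.
x̄_st = (2950·3.3 + 2650·4.4) / 5600 = 3.8205

x̄_st ≈ 3.82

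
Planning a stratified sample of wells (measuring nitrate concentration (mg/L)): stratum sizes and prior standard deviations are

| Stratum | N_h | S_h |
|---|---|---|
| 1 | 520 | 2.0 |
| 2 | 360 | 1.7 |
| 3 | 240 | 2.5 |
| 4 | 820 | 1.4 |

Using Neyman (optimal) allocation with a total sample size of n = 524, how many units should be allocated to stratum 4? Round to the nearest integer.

177

Neyman allocation: n_h = n · N_h S_h / Σ N_i S_i, with n = 524.
  stratum 1: N_h·S_h = 520·2.0 = 1040.00
  stratum 2: N_h·S_h = 360·1.7 = 612.00
  stratum 3: N_h·S_h = 240·2.5 = 600.00
  stratum 4: N_h·S_h = 820·1.4 = 1148.00
Σ N_h S_h = 3400.00
n for stratum 4 = 524·1148.00/3400.00 = 176.927 → 177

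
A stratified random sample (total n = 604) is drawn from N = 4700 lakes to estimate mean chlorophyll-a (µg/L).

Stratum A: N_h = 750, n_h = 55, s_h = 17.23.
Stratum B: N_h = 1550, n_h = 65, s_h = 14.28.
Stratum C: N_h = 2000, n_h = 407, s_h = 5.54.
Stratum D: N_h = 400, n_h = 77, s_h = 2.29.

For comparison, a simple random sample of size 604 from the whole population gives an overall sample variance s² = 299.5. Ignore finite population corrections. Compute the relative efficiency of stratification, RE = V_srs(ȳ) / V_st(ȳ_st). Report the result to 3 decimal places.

RE ≈ 1.006

V̂(ȳ_st) = Σ W_h² s_h²/n_h, with W_h = N_h/N and N = 4700:
  stratum A: (750/4700)²·17.23²/55 = 0.137447
  stratum B: (1550/4700)²·14.28²/65 = 0.341201
  stratum C: (2000/4700)²·5.54²/407 = 0.0136549
  stratum D: (400/4700)²·2.29²/77 = 0.000493292
V_st = 0.492796
V_srs = s²/n = 299.5/604 = 0.495861
Relative efficiency = V_srs / V_st = 0.495861/0.492796 = 1.0062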